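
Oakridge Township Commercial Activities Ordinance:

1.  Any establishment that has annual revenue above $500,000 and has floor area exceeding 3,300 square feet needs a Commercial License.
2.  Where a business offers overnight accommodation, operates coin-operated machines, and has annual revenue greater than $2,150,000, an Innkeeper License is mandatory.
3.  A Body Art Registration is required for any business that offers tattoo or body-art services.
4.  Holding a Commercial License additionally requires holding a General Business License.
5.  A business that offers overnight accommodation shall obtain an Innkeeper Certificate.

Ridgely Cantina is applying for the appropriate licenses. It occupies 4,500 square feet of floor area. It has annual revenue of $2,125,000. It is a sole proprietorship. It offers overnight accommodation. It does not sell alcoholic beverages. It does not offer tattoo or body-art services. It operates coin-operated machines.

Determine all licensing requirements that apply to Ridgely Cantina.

Commercial License, General Business License, Innkeeper Certificate

1. revenue $2,125,000 > $500,000; floor area 4,500 square feet > 3,300 square feet → Commercial License required.
2. offers overnight accommodation; operates coin-operated machines; revenue $2,125,000 ≤ $2,150,000 → Innkeeper License not required.
3. does not offer tattoo or body-art services → Body Art Registration not required.
4. Commercial License is required → General Business License also required.
5. offers overnight accommodation → Innkeeper Certificate required.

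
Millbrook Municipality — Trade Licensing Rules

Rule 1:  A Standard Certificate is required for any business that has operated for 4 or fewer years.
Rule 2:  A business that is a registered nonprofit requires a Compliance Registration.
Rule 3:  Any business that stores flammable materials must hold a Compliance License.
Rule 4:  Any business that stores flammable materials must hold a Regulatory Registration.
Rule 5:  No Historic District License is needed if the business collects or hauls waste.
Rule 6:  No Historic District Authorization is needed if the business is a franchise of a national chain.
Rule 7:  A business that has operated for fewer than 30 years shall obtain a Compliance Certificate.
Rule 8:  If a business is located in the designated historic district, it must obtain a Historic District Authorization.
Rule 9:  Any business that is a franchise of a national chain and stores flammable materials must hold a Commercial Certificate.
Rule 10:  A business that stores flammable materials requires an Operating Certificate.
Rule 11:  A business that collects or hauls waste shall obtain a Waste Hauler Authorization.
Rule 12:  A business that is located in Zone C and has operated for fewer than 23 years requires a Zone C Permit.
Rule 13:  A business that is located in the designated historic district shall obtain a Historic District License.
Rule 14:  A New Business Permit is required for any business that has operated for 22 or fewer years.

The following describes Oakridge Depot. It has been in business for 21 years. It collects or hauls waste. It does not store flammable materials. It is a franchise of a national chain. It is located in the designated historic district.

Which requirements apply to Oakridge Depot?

Rule 1: years in business 21 > 4 → Standard Certificate not required.
Rule 2: is a franchise of a national chain (not: is a registered nonprofit) → Compliance Registration not required.
Rule 3: does not store flammable materials → Compliance License not required.
Rule 4: does not store flammable materials → Regulatory Registration not required.
Rule 5: collects or hauls waste → exempt from Historic District License.
Rule 6: is a franchise of a national chain → exempt from Historic District Authorization.
Rule 7: years in business 21 < 30 → Compliance Certificate required.
Rule 8: is located in the designated historic district → Historic District Authorization required.
Rule 9: is a franchise of a national chain; does not store flammable materials → Commercial Certificate not required.
Rule 10: does not store flammable materials → Operating Certificate not required.
Rule 11: collects or hauls waste → Waste Hauler Authorization required.
Rule 12: is located in the designated historic district (not: is located in Zone C); years in business 21 < 23 → Zone C Permit not required.
Rule 13: is located in the designated historic district → Historic District License required.
Rule 14: years in business 21 ≤ 22 → New Business Permit required.

Compliance Certificate, New Business Permit, Waste Hauler Authorization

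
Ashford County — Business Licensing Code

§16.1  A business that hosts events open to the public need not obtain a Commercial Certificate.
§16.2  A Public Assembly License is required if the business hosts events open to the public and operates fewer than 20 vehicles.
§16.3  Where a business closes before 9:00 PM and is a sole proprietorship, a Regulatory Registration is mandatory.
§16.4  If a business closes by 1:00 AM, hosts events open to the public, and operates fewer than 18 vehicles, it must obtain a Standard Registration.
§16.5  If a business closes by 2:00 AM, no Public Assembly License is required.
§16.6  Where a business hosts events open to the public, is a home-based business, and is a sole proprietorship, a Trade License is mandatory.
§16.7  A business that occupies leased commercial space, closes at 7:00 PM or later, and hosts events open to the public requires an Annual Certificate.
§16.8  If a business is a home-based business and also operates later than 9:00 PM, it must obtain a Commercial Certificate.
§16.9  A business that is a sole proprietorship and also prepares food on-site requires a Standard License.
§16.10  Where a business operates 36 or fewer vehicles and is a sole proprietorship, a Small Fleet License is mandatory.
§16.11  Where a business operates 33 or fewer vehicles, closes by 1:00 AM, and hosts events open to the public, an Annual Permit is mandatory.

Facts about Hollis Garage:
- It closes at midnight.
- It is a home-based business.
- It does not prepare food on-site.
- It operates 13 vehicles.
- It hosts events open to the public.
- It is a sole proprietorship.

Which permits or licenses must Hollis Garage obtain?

§16.1 hosts events open to the public → exempt from Commercial Certificate.
§16.2 hosts events open to the public; vehicles 13 < 20 → Public Assembly License required.
§16.3 closes midnight, after 9:00 PM; is a sole proprietorship → Regulatory Registration not required.
§16.4 closes midnight, at/before 1:00 AM; hosts events open to the public; vehicles 13 < 18 → Standard Registration required.
§16.5 closes midnight, at/before 2:00 AM → exempt from Public Assembly License.
§16.6 hosts events open to the public; is a home-based business; is a sole proprietorship → Trade License required.
§16.7 is a home-based business (not: occupies leased commercial space); closes midnight, after 7:00 PM; hosts events open to the public → Annual Certificate not required.
§16.8 is a home-based business; closes midnight, after 9:00 PM → Commercial Certificate required.
§16.9 is a sole proprietorship; does not prepare food on-site → Standard License not required.
§16.10 vehicles 13 ≤ 36; is a sole proprietorship → Small Fleet License required.
§16.11 vehicles 13 ≤ 33; closes midnight, at/before 1:00 AM; hosts events open to the public → Annual Permit required.

Annual Permit, Small Fleet License, Standard Registration, Trade License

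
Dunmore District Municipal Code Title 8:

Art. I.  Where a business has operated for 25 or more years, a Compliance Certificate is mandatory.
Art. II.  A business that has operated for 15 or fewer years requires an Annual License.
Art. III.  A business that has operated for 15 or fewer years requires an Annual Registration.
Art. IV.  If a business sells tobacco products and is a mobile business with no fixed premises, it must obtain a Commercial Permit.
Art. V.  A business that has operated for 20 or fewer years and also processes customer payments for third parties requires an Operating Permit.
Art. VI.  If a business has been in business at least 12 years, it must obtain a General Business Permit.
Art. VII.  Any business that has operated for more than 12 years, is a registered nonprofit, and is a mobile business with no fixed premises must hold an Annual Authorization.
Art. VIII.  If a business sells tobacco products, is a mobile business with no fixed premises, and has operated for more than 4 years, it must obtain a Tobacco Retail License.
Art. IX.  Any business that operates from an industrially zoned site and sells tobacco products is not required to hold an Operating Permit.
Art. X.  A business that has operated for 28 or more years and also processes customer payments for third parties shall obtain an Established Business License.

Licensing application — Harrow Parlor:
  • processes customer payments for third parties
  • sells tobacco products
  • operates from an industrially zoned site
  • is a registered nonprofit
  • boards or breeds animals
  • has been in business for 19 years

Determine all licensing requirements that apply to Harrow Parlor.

General Business Permit

Art. I. years in business 19 < 25 → Compliance Certificate not required.
Art. II. years in business 19 > 15 → Annual License not required.
Art. III. years in business 19 > 15 → Annual Registration not required.
Art. IV. sells tobacco products; operates from an industrially zoned site (not: is a mobile business with no fixed premises) → Commercial Permit not required.
Art. V. years in business 19 ≤ 20; processes customer payments for third parties → Operating Permit required.
Art. VI. years in business 19 ≥ 12 → General Business Permit required.
Art. VII. years in business 19 > 12; is a registered nonprofit; operates from an industrially zoned site (not: is a mobile business with no fixed premises) → Annual Authorization not required.
Art. VIII. sells tobacco products; operates from an industrially zoned site (not: is a mobile business with no fixed premises); years in business 19 > 4 → Tobacco Retail License not required.
Art. IX. operates from an industrially zoned site; sells tobacco products → exempt from Operating Permit.
Art. X. years in business 19 < 28; processes customer payments for third parties → Established Business License not required.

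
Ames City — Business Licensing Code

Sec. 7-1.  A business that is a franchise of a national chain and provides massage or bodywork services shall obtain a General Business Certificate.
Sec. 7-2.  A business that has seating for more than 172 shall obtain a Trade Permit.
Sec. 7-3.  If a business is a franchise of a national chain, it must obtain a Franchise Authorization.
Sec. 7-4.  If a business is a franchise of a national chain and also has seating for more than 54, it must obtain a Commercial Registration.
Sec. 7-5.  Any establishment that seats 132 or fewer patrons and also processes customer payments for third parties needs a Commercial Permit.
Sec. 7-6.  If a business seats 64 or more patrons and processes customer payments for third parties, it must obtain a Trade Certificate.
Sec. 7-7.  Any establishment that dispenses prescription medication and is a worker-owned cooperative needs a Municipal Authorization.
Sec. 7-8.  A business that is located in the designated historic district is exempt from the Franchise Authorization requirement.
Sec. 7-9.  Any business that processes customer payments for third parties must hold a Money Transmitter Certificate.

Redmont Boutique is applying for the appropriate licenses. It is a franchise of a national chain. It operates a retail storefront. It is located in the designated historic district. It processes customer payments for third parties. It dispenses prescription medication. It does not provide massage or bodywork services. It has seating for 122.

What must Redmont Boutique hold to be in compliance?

Sec. 7-1. is a franchise of a national chain; does not provide massage or bodywork services → General Business Certificate not required.
Sec. 7-2. seating 122 ≤ 172 → Trade Permit not required.
Sec. 7-3. is a franchise of a national chain → Franchise Authorization required.
Sec. 7-4. is a franchise of a national chain; seating 122 > 54 → Commercial Registration required.
Sec. 7-5. seating 122 ≤ 132; processes customer payments for third parties → Commercial Permit required.
Sec. 7-6. seating 122 ≥ 64; processes customer payments for third parties → Trade Certificate required.
Sec. 7-7. dispenses prescription medication; is a franchise of a national chain (not: is a worker-owned cooperative) → Municipal Authorization not required.
Sec. 7-8. is located in the designated historic district → exempt from Franchise Authorization.
Sec. 7-9. processes customer payments for third parties → Money Transmitter Certificate required.

Commercial Permit, Commercial Registration, Money Transmitter Certificate, Trade Certificate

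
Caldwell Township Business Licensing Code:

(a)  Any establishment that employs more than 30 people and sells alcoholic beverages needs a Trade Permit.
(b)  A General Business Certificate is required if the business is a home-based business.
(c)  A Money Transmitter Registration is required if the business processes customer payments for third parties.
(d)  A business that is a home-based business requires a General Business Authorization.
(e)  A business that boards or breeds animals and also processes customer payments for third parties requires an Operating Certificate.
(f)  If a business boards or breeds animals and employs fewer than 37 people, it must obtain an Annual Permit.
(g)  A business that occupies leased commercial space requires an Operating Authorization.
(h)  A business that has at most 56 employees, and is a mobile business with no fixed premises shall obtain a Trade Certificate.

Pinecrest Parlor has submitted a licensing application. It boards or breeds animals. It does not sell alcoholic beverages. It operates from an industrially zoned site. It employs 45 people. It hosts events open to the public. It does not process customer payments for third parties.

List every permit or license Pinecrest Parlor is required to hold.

None

(a) employees 45 > 30; does not sell alcoholic beverages → Trade Permit not required.
(b) operates from an industrially zoned site (not: is a home-based business) → General Business Certificate not required.
(c) does not process customer payments for third parties → Money Transmitter Registration not required.
(d) operates from an industrially zoned site (not: is a home-based business) → General Business Authorization not required.
(e) boards or breeds animals; does not process customer payments for third parties → Operating Certificate not required.
(f) boards or breeds animals; employees 45 ≥ 37 → Annual Permit not required.
(g) operates from an industrially zoned site (not: occupies leased commercial space) → Operating Authorization not required.
(h) employees 45 ≤ 56; operates from an industrially zoned site (not: is a mobile business with no fixed premises) → Trade Certificate not required.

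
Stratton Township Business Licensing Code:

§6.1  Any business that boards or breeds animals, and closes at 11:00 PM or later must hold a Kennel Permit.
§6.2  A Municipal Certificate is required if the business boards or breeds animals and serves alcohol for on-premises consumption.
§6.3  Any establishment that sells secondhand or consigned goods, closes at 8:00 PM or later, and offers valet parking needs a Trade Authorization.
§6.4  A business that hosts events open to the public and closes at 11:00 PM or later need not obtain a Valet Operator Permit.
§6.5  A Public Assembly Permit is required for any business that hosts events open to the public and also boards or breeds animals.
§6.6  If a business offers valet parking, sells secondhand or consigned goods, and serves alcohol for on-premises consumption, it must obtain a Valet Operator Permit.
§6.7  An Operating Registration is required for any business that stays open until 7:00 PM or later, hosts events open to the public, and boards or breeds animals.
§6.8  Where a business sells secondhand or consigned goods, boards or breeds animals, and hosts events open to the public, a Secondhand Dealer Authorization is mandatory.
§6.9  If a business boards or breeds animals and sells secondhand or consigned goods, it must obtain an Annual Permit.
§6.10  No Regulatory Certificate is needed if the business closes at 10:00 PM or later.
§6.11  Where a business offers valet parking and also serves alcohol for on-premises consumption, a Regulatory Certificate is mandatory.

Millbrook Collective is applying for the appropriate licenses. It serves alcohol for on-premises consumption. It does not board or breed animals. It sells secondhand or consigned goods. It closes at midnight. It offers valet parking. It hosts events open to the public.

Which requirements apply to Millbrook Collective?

§6.1 does not board or breed animals; closes midnight, after 11:00 PM → Kennel Permit not required.
§6.2 does not board or breed animals; serves alcohol for on-premises consumption → Municipal Certificate not required.
§6.3 sells secondhand or consigned goods; closes midnight, after 8:00 PM; offers valet parking → Trade Authorization required.
§6.4 hosts events open to the public; closes midnight, after 11:00 PM → exempt from Valet Operator Permit.
§6.5 hosts events open to the public; does not board or breed animals → Public Assembly Permit not required.
§6.6 offers valet parking; sells secondhand or consigned goods; serves alcohol for on-premises consumption → Valet Operator Permit required.
§6.7 closes midnight, after 7:00 PM; hosts events open to the public; does not board or breed animals → Operating Registration not required.
§6.8 sells secondhand or consigned goods; does not board or breed animals; hosts events open to the public → Secondhand Dealer Authorization not required.
§6.9 does not board or breed animals; sells secondhand or consigned goods → Annual Permit not required.
§6.10 closes midnight, after 10:00 PM → exempt from Regulatory Certificate.
§6.11 offers valet parking; serves alcohol for on-premises consumption → Regulatory Certificate required.

Trade Authorization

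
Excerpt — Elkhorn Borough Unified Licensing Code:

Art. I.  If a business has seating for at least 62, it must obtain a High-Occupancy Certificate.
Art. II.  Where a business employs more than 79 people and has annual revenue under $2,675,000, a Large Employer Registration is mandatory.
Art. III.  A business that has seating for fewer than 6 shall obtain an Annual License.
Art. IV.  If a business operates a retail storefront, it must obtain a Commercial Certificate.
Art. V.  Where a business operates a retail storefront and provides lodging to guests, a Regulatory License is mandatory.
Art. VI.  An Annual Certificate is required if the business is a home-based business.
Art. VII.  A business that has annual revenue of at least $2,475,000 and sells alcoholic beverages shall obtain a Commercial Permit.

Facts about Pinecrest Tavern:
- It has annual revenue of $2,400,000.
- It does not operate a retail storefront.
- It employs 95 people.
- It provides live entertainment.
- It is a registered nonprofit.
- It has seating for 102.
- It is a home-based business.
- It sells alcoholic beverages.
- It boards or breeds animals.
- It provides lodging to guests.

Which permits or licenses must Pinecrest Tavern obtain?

Art. I. seating 102 ≥ 62 → High-Occupancy Certificate required.
Art. II. employees 95 > 79; revenue $2,400,000 < $2,675,000 → Large Employer Registration required.
Art. III. seating 102 ≥ 6 → Annual License not required.
Art. IV. does not operate a retail storefront → Commercial Certificate not required.
Art. V. does not operate a retail storefront; provides lodging to guests → Regulatory License not required.
Art. VI. is a home-based business → Annual Certificate required.
Art. VII. revenue $2,400,000 < $2,475,000; sells alcoholic beverages → Commercial Permit not required.

Annual Certificate, High-Occupancy Certificate, Large Employer Registration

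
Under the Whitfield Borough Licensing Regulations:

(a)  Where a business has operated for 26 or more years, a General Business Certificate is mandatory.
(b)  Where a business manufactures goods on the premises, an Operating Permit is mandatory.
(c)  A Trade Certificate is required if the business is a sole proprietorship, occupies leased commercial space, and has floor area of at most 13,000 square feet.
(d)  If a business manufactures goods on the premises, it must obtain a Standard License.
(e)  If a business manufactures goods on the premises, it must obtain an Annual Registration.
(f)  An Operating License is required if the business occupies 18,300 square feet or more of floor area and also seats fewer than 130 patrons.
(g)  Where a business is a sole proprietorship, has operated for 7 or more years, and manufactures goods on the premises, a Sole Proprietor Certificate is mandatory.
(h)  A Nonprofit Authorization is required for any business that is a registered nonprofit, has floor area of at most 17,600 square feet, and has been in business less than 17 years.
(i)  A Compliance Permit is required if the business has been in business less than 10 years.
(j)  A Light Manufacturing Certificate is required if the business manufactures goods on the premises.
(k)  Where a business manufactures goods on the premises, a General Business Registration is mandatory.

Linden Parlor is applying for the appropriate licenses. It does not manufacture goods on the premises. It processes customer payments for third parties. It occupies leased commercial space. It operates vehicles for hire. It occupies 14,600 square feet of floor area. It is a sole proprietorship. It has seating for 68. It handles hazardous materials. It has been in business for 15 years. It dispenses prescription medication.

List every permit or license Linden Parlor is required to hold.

None

(a) years in business 15 < 26 → General Business Certificate not required.
(b) does not manufacture goods on the premises → Operating Permit not required.
(c) is a sole proprietorship; occupies leased commercial space; floor area 14,600 square feet > 13,000 square feet → Trade Certificate not required.
(d) does not manufacture goods on the premises → Standard License not required.
(e) does not manufacture goods on the premises → Annual Registration not required.
(f) floor area 14,600 square feet < 18,300 square feet; seating 68 < 130 → Operating License not required.
(g) is a sole proprietorship; years in business 15 ≥ 7; does not manufacture goods on the premises → Sole Proprietor Certificate not required.
(h) is a sole proprietorship (not: is a registered nonprofit); floor area 14,600 square feet ≤ 17,600 square feet; years in business 15 < 17 → Nonprofit Authorization not required.
(i) years in business 15 ≥ 10 → Compliance Permit not required.
(j) does not manufacture goods on the premises → Light Manufacturing Certificate not required.
(k) does not manufacture goods on the premises → General Business Registration not required.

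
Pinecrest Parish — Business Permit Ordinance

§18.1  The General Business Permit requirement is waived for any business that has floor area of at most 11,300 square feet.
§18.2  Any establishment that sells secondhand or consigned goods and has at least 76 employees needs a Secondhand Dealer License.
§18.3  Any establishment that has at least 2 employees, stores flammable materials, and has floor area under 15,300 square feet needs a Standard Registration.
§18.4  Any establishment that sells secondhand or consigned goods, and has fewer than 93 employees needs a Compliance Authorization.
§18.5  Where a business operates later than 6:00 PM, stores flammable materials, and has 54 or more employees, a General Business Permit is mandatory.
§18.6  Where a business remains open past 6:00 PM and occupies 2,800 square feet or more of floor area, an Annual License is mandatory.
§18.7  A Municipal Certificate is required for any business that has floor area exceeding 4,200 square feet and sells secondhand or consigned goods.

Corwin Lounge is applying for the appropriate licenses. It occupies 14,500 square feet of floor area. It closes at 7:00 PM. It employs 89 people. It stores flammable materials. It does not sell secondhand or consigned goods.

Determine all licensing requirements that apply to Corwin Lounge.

Annual License, General Business Permit, Standard Registration

§18.1 floor area 14,500 square feet > 11,300 square feet → General Business Permit exemption does not apply.
§18.2 does not sell secondhand or consigned goods; employees 89 ≥ 76 → Secondhand Dealer License not required.
§18.3 employees 89 ≥ 2; stores flammable materials; floor area 14,500 square feet < 15,300 square feet → Standard Registration required.
§18.4 does not sell secondhand or consigned goods; employees 89 < 93 → Compliance Authorization not required.
§18.5 closes 7:00 PM, after 6:00 PM; stores flammable materials; employees 89 ≥ 54 → General Business Permit required.
§18.6 closes 7:00 PM, after 6:00 PM; floor area 14,500 square feet ≥ 2,800 square feet → Annual License required.
§18.7 floor area 14,500 square feet > 4,200 square feet; does not sell secondhand or consigned goods → Municipal Certificate not required.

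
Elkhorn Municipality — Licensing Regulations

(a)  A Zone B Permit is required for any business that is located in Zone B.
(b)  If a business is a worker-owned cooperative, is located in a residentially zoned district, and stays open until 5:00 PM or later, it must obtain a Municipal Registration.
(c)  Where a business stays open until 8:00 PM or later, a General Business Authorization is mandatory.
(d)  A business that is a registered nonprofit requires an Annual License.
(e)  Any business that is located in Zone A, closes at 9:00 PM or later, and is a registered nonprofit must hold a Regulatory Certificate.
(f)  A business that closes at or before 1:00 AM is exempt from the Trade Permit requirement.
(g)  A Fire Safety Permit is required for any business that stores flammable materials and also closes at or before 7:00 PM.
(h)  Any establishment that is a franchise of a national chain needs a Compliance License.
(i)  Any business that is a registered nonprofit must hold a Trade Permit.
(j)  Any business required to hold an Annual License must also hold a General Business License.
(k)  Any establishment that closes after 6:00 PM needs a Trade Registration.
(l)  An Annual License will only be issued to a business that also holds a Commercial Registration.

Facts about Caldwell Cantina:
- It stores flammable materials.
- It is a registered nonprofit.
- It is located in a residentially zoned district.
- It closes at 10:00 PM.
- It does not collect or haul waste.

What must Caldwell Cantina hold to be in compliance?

(a) is located in a residentially zoned district (not: is located in Zone B) → Zone B Permit not required.
(b) is a registered nonprofit (not: is a worker-owned cooperative); is located in a residentially zoned district; closes 10:00 PM, after 5:00 PM → Municipal Registration not required.
(c) closes 10:00 PM, after 8:00 PM → General Business Authorization required.
(d) is a registered nonprofit → Annual License required.
(e) is located in a residentially zoned district (not: is located in Zone A); closes 10:00 PM, after 9:00 PM; is a registered nonprofit → Regulatory Certificate not required.
(f) closes 10:00 PM, at/before 1:00 AM → exempt from Trade Permit.
(g) stores flammable materials; closes 10:00 PM, after 7:00 PM → Fire Safety Permit not required.
(h) is a registered nonprofit (not: is a franchise of a national chain) → Compliance License not required.
(i) is a registered nonprofit → Trade Permit required.
(j) Annual License is required → General Business License also required.
(k) closes 10:00 PM, after 6:00 PM → Trade Registration required.
(l) Annual License is required → Commercial Registration also required.

Annual License, Commercial Registration, General Business Authorization, General Business License, Trade Registration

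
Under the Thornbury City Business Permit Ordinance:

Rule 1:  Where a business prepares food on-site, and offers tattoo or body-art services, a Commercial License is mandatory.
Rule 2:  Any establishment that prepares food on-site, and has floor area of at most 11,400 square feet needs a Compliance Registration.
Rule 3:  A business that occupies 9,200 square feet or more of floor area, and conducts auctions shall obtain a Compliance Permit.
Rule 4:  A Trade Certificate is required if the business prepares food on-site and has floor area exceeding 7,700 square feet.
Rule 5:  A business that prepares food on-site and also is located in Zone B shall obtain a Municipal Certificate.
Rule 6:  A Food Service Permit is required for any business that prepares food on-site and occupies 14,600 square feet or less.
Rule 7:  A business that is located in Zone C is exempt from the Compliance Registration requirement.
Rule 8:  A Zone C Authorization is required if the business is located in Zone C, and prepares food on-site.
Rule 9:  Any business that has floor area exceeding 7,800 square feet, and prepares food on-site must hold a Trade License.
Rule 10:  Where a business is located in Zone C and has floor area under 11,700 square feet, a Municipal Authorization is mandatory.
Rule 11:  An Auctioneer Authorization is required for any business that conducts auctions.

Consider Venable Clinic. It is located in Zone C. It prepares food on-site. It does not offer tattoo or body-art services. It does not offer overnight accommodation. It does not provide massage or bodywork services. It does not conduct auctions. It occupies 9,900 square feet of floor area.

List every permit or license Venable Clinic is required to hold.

Food Service Permit, Municipal Authorization, Trade Certificate, Trade License, Zone C Authorization

Rule 1: prepares food on-site; does not offer tattoo or body-art services → Commercial License not required.
Rule 2: prepares food on-site; floor area 9,900 square feet ≤ 11,400 square feet → Compliance Registration required.
Rule 3: floor area 9,900 square feet ≥ 9,200 square feet; does not conduct auctions → Compliance Permit not required.
Rule 4: prepares food on-site; floor area 9,900 square feet > 7,700 square feet → Trade Certificate required.
Rule 5: prepares food on-site; is located in Zone C (not: is located in Zone B) → Municipal Certificate not required.
Rule 6: prepares food on-site; floor area 9,900 square feet ≤ 14,600 square feet → Food Service Permit required.
Rule 7: is located in Zone C → exempt from Compliance Registration.
Rule 8: is located in Zone C; prepares food on-site → Zone C Authorization required.
Rule 9: floor area 9,900 square feet > 7,800 square feet; prepares food on-site → Trade License required.
Rule 10: is located in Zone C; floor area 9,900 square feet < 11,700 square feet → Municipal Authorization required.
Rule 11: does not conduct auctions → Auctioneer Authorization not required.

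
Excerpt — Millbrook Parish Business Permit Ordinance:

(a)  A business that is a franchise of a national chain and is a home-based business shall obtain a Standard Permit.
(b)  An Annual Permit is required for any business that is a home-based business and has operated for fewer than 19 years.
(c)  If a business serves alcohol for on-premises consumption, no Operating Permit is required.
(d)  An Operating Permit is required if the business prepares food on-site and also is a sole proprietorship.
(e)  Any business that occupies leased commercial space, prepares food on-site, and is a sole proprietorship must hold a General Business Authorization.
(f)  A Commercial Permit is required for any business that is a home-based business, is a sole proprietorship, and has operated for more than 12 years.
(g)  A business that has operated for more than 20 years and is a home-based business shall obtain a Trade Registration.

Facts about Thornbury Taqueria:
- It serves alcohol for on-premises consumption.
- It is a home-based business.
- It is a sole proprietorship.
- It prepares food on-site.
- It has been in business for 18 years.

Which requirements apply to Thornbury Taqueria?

Annual Permit, Commercial Permit

(a) is a sole proprietorship (not: is a franchise of a national chain); is a home-based business → Standard Permit not required.
(b) is a home-based business; years in business 18 < 19 → Annual Permit required.
(c) serves alcohol for on-premises consumption → exempt from Operating Permit.
(d) prepares food on-site; is a sole proprietorship → Operating Permit required.
(e) is a home-based business (not: occupies leased commercial space); prepares food on-site; is a sole proprietorship → General Business Authorization not required.
(f) is a home-based business; is a sole proprietorship; years in business 18 > 12 → Commercial Permit required.
(g) years in business 18 ≤ 20; is a home-based business → Trade Registration not required.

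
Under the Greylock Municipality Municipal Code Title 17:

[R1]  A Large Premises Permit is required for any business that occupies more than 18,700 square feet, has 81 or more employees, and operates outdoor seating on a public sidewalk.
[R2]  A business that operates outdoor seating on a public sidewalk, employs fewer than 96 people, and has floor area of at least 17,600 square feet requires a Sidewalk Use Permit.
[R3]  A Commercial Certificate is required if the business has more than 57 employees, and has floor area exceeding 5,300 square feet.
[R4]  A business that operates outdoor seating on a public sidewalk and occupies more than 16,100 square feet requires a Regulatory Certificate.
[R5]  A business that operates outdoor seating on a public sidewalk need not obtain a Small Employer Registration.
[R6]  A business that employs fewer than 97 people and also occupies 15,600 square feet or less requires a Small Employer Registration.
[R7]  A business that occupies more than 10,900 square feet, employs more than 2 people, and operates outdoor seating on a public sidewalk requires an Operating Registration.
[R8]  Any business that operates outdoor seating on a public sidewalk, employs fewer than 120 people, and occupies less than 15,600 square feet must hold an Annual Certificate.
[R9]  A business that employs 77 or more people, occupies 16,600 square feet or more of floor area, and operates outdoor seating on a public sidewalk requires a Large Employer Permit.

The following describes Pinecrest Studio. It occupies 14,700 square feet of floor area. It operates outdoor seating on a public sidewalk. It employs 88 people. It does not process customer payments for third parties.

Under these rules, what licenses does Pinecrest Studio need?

Annual Certificate, Commercial Certificate, Operating Registration

[R1] floor area 14,700 square feet ≤ 18,700 square feet; employees 88 ≥ 81; operates outdoor seating on a public sidewalk → Large Premises Permit not required.
[R2] operates outdoor seating on a public sidewalk; employees 88 < 96; floor area 14,700 square feet < 17,600 square feet → Sidewalk Use Permit not required.
[R3] employees 88 > 57; floor area 14,700 square feet > 5,300 square feet → Commercial Certificate required.
[R4] operates outdoor seating on a public sidewalk; floor area 14,700 square feet ≤ 16,100 square feet → Regulatory Certificate not required.
[R5] operates outdoor seating on a public sidewalk → exempt from Small Employer Registration.
[R6] employees 88 < 97; floor area 14,700 square feet ≤ 15,600 square feet → Small Employer Registration required.
[R7] floor area 14,700 square feet > 10,900 square feet; employees 88 > 2; operates outdoor seating on a public sidewalk → Operating Registration required.
[R8] operates outdoor seating on a public sidewalk; employees 88 < 120; floor area 14,700 square feet < 15,600 square feet → Annual Certificate required.
[R9] employees 88 ≥ 77; floor area 14,700 square feet < 16,600 square feet; operates outdoor seating on a public sidewalk → Large Employer Permit not required.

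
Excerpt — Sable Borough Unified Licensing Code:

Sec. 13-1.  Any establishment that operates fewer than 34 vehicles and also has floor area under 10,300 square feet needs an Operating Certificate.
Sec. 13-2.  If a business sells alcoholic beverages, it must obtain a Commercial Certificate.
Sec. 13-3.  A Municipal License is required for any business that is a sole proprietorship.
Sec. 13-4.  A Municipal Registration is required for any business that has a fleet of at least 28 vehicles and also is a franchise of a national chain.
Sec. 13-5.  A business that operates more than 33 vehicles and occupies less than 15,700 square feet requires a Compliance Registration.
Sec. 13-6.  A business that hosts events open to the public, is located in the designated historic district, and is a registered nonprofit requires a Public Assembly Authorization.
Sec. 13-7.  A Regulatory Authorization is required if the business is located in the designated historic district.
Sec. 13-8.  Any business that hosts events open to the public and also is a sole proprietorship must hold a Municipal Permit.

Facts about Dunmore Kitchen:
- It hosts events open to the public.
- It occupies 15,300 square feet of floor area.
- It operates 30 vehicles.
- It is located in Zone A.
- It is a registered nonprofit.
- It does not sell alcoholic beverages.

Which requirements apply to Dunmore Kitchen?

Sec. 13-1. vehicles 30 < 34; floor area 15,300 square feet ≥ 10,300 square feet → Operating Certificate not required.
Sec. 13-2. does not sell alcoholic beverages → Commercial Certificate not required.
Sec. 13-3. is a registered nonprofit (not: is a sole proprietorship) → Municipal License not required.
Sec. 13-4. vehicles 30 ≥ 28; is a registered nonprofit (not: is a franchise of a national chain) → Municipal Registration not required.
Sec. 13-5. vehicles 30 ≤ 33; floor area 15,300 square feet < 15,700 square feet → Compliance Registration not required.
Sec. 13-6. hosts events open to the public; is located in Zone A (not: is located in the designated historic district); is a registered nonprofit → Public Assembly Authorization not required.
Sec. 13-7. is located in Zone A (not: is located in the designated historic district) → Regulatory Authorization not required.
Sec. 13-8. hosts events open to the public; is a registered nonprofit (not: is a sole proprietorship) → Municipal Permit not required.

None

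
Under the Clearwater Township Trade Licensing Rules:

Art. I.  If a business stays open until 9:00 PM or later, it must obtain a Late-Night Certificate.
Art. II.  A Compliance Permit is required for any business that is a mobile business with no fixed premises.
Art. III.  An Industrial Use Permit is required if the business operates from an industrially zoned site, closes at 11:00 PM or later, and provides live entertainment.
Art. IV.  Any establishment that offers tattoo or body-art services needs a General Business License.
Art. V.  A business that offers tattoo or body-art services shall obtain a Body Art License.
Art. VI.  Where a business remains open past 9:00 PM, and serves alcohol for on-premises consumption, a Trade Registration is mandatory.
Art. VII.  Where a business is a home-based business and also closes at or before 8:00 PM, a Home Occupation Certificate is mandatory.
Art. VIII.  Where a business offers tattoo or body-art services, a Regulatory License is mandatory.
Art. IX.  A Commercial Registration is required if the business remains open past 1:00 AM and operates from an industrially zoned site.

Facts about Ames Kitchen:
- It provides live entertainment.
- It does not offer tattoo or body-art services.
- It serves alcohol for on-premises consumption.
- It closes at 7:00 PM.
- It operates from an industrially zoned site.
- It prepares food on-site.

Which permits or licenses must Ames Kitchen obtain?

None

Art. I. closes 7:00 PM, at/before 9:00 PM → Late-Night Certificate not required.
Art. II. operates from an industrially zoned site (not: is a mobile business with no fixed premises) → Compliance Permit not required.
Art. III. operates from an industrially zoned site; closes 7:00 PM, at/before 11:00 PM; provides live entertainment → Industrial Use Permit not required.
Art. IV. does not offer tattoo or body-art services → General Business License not required.
Art. V. does not offer tattoo or body-art services → Body Art License not required.
Art. VI. closes 7:00 PM, at/before 9:00 PM; serves alcohol for on-premises consumption → Trade Registration not required.
Art. VII. operates from an industrially zoned site (not: is a home-based business); closes 7:00 PM, at/before 8:00 PM → Home Occupation Certificate not required.
Art. VIII. does not offer tattoo or body-art services → Regulatory License not required.
Art. IX. closes 7:00 PM, at/before 1:00 AM; operates from an industrially zoned site → Commercial Registration not required.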